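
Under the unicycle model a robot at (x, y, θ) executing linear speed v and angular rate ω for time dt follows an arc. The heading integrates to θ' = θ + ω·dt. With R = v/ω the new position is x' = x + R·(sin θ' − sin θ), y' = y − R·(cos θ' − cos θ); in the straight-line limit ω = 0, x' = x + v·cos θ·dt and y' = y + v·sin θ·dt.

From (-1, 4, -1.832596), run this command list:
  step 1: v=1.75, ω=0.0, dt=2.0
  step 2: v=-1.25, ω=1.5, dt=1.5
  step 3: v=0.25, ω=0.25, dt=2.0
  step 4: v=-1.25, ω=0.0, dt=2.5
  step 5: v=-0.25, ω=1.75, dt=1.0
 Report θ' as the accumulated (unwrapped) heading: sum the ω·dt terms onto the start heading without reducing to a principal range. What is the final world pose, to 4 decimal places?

step 1: θ'=-1.8326 (straight) → pose (-1.9059, 0.6193, -1.8326)
step 2: θ'=0.4174 (R=-0.8333) → pose (-3.0486, 1.5967, 0.4174)
step 3: θ'=0.9174 (R=1.0000) → pose (-2.6600, 1.9030, 0.9174)
step 4: θ'=0.9174 (straight) → pose (-4.5596, -0.5783, 0.9174)
step 5: θ'=2.6674 (R=-0.1429) → pose (-4.5114, -0.7923, 2.6674)

(-4.5114, -0.7923, 2.6674)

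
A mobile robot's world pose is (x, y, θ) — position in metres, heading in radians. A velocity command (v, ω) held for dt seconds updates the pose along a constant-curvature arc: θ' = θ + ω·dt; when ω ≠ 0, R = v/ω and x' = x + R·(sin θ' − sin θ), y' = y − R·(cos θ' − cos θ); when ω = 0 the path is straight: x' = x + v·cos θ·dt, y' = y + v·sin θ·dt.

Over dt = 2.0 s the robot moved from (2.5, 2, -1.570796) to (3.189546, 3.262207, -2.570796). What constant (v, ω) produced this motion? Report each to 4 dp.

Δθ = -2.570796 − -1.570796 = -1.000000
ω = Δθ/dt = -1.000000/2.0 = -0.5000
R = −Δy/(cos θ' − cos θ) = 1.5000
v = R·ω = 1.5000·-0.5000 = -0.7500

v = -0.7500, ω = -0.5000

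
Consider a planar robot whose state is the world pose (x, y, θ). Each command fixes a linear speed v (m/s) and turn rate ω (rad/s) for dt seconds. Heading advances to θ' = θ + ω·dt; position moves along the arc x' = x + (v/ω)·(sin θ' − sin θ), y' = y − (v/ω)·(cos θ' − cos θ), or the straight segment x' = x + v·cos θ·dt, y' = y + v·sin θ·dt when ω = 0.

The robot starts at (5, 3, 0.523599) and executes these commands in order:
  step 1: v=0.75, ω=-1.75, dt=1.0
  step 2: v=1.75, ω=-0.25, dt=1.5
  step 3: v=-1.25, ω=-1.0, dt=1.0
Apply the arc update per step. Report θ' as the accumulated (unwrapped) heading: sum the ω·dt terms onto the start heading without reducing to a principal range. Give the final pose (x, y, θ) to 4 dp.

(6.6320, 1.2297, -2.6014)

step 1: θ'=-1.2264 (R=-0.4286) → pose (5.6177, 2.7735, -1.2264)
step 2: θ'=-1.6014 (R=-7.0000) → pose (6.0255, 0.1960, -1.6014)
step 3: θ'=-2.6014 (R=1.2500) → pose (6.6320, 1.2297, -2.6014)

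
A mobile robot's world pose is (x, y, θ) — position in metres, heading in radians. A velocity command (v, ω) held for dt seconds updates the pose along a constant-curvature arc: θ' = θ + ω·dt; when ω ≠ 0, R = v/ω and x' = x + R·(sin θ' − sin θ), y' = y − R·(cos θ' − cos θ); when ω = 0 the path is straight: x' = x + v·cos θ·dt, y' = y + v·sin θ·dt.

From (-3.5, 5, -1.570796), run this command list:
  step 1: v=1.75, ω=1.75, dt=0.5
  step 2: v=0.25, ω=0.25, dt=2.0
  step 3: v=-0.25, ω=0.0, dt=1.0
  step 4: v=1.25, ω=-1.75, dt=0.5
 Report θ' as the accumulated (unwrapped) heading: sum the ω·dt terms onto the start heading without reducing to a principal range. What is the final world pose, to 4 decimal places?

(-2.4519, 3.7096, -1.0708)

step 1: θ'=-0.6958 (R=1.0000) → pose (-3.1410, 4.2325, -0.6958)
step 2: θ'=-0.1958 (R=1.0000) → pose (-2.6945, 4.0191, -0.1958)
step 3: θ'=-0.1958 (straight) → pose (-2.9398, 4.0677, -0.1958)
step 4: θ'=-1.0708 (R=-0.7143) → pose (-2.4519, 3.7096, -1.0708)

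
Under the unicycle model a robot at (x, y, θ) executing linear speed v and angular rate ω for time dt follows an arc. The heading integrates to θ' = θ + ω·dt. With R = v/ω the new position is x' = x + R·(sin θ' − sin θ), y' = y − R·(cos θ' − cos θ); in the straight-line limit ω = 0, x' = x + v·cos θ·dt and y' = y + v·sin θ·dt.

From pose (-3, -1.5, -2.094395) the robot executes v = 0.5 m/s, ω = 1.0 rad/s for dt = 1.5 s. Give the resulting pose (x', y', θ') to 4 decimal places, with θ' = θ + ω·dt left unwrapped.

θ' = -2.0944 + 1.0·1.5 = -0.5944
R = v/ω = 0.5/1.0 = 0.5000
x' = -3 + 0.5000·(sin -0.5944 − sin -2.0944) = -2.8470
y' = -1.5 − 0.5000·(cos -0.5944 − cos -2.0944) = -2.1642

(-2.8470, -2.1642, -0.5944)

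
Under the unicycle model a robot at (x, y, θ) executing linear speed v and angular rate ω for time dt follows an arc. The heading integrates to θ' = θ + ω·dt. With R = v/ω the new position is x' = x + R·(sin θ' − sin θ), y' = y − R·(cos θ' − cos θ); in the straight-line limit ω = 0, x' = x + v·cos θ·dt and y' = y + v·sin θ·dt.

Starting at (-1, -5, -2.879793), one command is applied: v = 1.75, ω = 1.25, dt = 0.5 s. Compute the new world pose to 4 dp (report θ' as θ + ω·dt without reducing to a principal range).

θ' = -2.8798 + 1.25·0.5 = -2.2548
R = v/ω = 1.75/1.25 = 1.4000
x' = -1 + 1.4000·(sin -2.2548 − sin -2.8798) = -1.7227
y' = -5 − 1.4000·(cos -2.2548 − cos -2.8798) = -5.4676

(-1.7227, -5.4676, -2.2548)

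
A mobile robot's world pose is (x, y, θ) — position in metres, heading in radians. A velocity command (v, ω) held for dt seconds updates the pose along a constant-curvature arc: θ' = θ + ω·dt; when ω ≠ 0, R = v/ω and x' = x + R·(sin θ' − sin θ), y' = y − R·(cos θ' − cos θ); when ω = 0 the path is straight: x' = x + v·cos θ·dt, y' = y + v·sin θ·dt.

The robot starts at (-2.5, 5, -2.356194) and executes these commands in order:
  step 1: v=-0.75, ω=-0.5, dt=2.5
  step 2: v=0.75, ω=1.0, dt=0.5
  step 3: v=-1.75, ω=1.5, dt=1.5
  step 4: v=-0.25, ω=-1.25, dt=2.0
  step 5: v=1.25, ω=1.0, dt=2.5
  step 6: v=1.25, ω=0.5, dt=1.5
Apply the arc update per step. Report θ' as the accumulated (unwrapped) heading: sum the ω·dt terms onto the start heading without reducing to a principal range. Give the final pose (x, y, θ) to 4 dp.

step 1: θ'=-3.6062 (R=1.5000) → pose (-0.7672, 5.2803, -3.6062)
step 2: θ'=-3.1062 (R=0.7500) → pose (-1.1298, 5.3594, -3.1062)
step 3: θ'=-0.8562 (R=-1.1667) → pose (-0.2899, 7.2898, -0.8562)
step 4: θ'=-3.3562 (R=0.2000) → pose (-0.0962, 7.6163, -3.3562)
step 5: θ'=-0.8562 (R=1.2500) → pose (-1.3066, 5.5758, -0.8562)
step 6: θ'=-0.1062 (R=2.5000) → pose (0.3168, 4.7282, -0.1062)

(0.3168, 4.7282, -0.1062)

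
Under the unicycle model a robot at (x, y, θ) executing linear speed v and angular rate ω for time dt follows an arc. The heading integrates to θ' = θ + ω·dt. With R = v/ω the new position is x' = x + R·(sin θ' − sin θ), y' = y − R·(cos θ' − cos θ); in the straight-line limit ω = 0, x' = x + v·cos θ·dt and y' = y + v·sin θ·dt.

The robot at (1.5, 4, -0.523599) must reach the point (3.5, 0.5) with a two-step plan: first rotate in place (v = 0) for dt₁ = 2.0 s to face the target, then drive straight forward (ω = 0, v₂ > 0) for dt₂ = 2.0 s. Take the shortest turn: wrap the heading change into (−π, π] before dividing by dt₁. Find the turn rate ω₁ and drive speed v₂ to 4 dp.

heading to target = atan2(0.5−4, 3.5−1.5) = -1.0517
Δθ = wrap(-1.0517 − -0.5236) = -0.5281; ω₁ = Δθ/dt₁ = -0.2640
distance = √((3.5−1.5)² + (0.5−4)²) = 4.0311; v₂ = distance/dt₂ = 2.0156

ω₁ = -0.2640, v₂ = 2.0156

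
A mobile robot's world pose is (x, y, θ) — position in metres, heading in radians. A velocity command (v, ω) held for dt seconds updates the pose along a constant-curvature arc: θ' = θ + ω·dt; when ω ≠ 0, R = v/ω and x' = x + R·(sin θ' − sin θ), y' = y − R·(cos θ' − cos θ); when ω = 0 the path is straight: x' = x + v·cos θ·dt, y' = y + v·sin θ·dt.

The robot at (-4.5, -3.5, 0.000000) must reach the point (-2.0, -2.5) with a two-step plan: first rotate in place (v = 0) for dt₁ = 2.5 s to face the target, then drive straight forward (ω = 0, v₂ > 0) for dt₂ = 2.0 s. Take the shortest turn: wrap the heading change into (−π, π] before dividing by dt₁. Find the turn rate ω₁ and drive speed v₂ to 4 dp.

ω₁ = 0.1522, v₂ = 1.3463

heading to target = atan2(-2.5−-3.5, -2−-4.5) = 0.3805
Δθ = wrap(0.3805 − 0.0000) = 0.3805; ω₁ = Δθ/dt₁ = 0.1522
distance = √((-2−-4.5)² + (-2.5−-3.5)²) = 2.6926; v₂ = distance/dt₂ = 1.3463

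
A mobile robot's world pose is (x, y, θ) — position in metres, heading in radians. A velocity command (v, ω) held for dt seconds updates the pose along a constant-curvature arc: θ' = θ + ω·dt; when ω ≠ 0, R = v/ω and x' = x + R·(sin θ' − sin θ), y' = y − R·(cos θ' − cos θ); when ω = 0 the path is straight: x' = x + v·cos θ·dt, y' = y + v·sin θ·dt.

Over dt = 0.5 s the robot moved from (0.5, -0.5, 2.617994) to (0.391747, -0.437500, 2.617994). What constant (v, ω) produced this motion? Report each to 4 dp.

Δθ = 2.617994 − 2.617994 = 0.000000
ω = Δθ/dt = 0.000000/0.5 = 0.0000
ω = 0 → v = (Δx·cos θ + Δy·sin θ)/dt = 0.2500

v = 0.2500, ω = 0.0000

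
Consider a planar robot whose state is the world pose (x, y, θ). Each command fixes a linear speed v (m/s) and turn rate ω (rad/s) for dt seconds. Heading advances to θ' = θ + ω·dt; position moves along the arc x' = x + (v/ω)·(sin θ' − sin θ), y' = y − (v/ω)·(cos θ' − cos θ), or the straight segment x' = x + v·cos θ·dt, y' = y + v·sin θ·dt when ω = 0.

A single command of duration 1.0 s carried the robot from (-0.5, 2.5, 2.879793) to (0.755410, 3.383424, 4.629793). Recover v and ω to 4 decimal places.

Δθ = 4.629793 − 2.879793 = 1.750000
ω = Δθ/dt = 1.750000/1.0 = 1.7500
R = Δx/(sin θ' − sin θ) = -1.0000
v = R·ω = -1.0000·1.7500 = -1.7500

v = -1.7500, ω = 1.7500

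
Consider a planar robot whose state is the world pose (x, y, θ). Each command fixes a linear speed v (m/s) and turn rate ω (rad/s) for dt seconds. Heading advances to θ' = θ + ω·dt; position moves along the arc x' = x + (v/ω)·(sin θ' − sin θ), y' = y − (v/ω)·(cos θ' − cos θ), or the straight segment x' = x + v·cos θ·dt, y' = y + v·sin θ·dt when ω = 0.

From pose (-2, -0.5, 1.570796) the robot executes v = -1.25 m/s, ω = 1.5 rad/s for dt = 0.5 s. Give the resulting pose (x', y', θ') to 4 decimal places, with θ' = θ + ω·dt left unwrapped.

(-1.7764, -1.0680, 2.3208)

θ' = 1.5708 + 1.5·0.5 = 2.3208
R = v/ω = -1.25/1.5 = -0.8333
x' = -2 + -0.8333·(sin 2.3208 − sin 1.5708) = -1.7764
y' = -0.5 − -0.8333·(cos 2.3208 − cos 1.5708) = -1.0680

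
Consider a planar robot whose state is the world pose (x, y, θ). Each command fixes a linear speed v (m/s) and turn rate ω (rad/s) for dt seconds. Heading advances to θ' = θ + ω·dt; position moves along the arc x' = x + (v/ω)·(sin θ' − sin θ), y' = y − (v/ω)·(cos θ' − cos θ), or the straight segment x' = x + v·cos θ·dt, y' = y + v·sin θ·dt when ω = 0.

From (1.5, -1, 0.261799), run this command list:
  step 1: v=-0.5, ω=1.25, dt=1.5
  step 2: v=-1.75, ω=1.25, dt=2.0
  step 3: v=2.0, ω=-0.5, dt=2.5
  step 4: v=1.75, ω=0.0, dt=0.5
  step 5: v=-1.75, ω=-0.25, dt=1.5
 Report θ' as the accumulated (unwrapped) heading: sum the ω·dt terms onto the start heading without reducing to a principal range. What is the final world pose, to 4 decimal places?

step 1: θ'=2.1368 (R=-0.4000) → pose (1.2659, -1.6009, 2.1368)
step 2: θ'=4.6368 (R=-1.4000) → pose (3.8436, -0.9558, 4.6368)
step 3: θ'=3.3868 (R=-4.0000) → pose (0.8260, -4.5341, 3.3868)
step 4: θ'=3.3868 (straight) → pose (-0.0228, -4.7465, 3.3868)
step 5: θ'=3.0118 (R=7.0000) → pose (2.5825, -4.5960, 3.0118)

(2.5825, -4.5960, 3.0118)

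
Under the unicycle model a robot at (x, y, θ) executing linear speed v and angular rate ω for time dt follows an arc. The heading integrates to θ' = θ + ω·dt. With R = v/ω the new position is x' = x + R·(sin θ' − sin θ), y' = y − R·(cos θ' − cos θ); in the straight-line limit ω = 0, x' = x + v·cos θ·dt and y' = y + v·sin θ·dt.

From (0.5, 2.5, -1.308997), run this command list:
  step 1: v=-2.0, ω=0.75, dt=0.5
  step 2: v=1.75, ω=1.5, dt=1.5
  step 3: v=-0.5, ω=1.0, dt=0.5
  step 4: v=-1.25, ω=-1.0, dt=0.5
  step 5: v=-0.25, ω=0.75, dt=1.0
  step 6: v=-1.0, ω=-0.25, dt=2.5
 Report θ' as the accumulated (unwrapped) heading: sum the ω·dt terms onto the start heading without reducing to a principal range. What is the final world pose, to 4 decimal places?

step 1: θ'=-0.9340 (R=-2.6667) → pose (0.0682, 3.3955, -0.9340)
step 2: θ'=1.3160 (R=1.1667) → pose (2.1352, 3.7952, 1.3160)
step 3: θ'=1.8160 (R=-0.5000) → pose (2.1340, 3.5478, 1.8160)
step 4: θ'=1.3160 (R=1.2500) → pose (2.1311, 2.9293, 1.3160)
step 5: θ'=2.0660 (R=-0.3333) → pose (2.1603, 2.6868, 2.0660)
step 6: θ'=1.4410 (R=4.0000) → pose (2.6072, 0.2683, 1.4410)

(2.6072, 0.2683, 1.4410)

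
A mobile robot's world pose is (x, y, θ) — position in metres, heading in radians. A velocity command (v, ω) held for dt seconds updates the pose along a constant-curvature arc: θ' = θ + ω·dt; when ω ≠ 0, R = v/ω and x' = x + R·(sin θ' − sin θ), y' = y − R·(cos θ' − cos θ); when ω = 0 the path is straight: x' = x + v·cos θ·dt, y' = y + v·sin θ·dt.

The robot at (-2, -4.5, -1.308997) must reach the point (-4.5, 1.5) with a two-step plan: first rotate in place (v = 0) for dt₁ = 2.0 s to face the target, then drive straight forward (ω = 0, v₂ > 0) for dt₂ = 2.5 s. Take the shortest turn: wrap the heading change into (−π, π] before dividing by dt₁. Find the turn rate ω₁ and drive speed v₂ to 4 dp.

heading to target = atan2(1.5−-4.5, -4.5−-2) = 1.9656
Δθ = wrap(1.9656 − -1.3090) = -3.0086; ω₁ = Δθ/dt₁ = -1.5043
distance = √((-4.5−-2)² + (1.5−-4.5)²) = 6.5000; v₂ = distance/dt₂ = 2.6000

ω₁ = -1.5043, v₂ = 2.6000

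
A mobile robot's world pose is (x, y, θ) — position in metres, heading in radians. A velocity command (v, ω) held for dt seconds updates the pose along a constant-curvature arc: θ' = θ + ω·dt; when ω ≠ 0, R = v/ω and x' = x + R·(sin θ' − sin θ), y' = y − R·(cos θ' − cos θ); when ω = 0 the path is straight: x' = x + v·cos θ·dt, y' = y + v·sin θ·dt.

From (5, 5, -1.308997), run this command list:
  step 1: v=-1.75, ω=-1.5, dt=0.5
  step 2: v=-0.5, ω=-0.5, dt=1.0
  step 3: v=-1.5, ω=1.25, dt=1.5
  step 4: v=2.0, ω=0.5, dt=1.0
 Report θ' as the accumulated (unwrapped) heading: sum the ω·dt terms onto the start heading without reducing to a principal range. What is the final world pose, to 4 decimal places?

(7.3233, 7.3150, -0.1840)

step 1: θ'=-2.0590 (R=1.1667) → pose (5.0965, 5.8492, -2.0590)
step 2: θ'=-2.5590 (R=1.0000) → pose (5.4295, 6.2152, -2.5590)
step 3: θ'=-0.6840 (R=-1.2000) → pose (5.5276, 8.1473, -0.6840)
step 4: θ'=-0.1840 (R=4.0000) → pose (7.3233, 7.3150, -0.1840)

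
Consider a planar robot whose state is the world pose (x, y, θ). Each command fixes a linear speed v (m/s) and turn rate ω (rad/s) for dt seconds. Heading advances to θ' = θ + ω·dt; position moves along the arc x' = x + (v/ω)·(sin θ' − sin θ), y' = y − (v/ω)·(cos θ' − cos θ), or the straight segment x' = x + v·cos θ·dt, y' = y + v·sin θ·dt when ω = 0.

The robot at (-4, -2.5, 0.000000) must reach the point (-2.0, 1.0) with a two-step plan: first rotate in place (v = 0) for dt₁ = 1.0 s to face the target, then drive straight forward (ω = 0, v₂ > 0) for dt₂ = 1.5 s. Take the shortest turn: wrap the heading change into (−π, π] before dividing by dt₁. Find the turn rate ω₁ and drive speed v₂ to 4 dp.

ω₁ = 1.0517, v₂ = 2.6874

heading to target = atan2(1−-2.5, -2−-4) = 1.0517
Δθ = wrap(1.0517 − 0.0000) = 1.0517; ω₁ = Δθ/dt₁ = 1.0517
distance = √((-2−-4)² + (1−-2.5)²) = 4.0311; v₂ = distance/dt₂ = 2.6874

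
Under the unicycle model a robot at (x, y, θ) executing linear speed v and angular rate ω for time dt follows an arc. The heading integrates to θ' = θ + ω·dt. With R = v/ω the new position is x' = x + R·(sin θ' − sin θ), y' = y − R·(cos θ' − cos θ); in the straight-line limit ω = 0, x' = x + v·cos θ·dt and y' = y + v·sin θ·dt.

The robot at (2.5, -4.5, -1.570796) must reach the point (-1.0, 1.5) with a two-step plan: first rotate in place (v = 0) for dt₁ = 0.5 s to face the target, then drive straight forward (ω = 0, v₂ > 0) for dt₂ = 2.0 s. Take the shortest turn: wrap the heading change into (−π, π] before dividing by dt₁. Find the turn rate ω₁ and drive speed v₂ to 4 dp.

heading to target = atan2(1.5−-4.5, -1−2.5) = 2.0989
Δθ = wrap(2.0989 − -1.5708) = -2.6135; ω₁ = Δθ/dt₁ = -5.2270
distance = √((-1−2.5)² + (1.5−-4.5)²) = 6.9462; v₂ = distance/dt₂ = 3.4731

ω₁ = -5.2270, v₂ = 3.4731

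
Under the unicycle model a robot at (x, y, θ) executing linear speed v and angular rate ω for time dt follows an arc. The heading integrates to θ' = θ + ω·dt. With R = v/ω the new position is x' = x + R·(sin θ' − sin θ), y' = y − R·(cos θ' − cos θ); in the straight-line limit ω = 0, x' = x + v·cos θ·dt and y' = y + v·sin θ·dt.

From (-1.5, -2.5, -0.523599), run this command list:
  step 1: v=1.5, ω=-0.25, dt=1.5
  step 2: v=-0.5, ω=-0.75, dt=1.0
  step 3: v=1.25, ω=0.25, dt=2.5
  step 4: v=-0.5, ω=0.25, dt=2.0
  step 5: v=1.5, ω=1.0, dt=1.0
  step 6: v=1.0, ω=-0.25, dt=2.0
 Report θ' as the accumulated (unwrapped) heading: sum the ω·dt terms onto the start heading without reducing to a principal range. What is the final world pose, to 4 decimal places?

step 1: θ'=-0.8986 (R=-6.0000) → pose (0.1947, -3.9599, -0.8986)
step 2: θ'=-1.6486 (R=0.6667) → pose (0.0517, -3.4930, -1.6486)
step 3: θ'=-1.0236 (R=5.0000) → pose (0.7667, -6.4831, -1.0236)
step 4: θ'=-0.5236 (R=-2.0000) → pose (0.0587, -5.7916, -0.5236)
step 5: θ'=0.4764 (R=1.5000) → pose (1.4966, -5.8255, 0.4764)
step 6: θ'=-0.0236 (R=-4.0000) → pose (3.4253, -5.3813, -0.0236)

(3.4253, -5.3813, -0.0236)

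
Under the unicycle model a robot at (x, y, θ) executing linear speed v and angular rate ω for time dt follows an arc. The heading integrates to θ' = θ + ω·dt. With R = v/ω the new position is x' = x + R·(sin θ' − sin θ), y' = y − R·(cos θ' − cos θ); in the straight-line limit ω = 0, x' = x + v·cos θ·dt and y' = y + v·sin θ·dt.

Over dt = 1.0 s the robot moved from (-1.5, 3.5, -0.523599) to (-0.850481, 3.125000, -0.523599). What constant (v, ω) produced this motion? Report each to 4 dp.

v = 0.7500, ω = 0.0000

Δθ = -0.523599 − -0.523599 = 0.000000
ω = Δθ/dt = 0.000000/1.0 = 0.0000
ω = 0 → v = (Δx·cos θ + Δy·sin θ)/dt = 0.7500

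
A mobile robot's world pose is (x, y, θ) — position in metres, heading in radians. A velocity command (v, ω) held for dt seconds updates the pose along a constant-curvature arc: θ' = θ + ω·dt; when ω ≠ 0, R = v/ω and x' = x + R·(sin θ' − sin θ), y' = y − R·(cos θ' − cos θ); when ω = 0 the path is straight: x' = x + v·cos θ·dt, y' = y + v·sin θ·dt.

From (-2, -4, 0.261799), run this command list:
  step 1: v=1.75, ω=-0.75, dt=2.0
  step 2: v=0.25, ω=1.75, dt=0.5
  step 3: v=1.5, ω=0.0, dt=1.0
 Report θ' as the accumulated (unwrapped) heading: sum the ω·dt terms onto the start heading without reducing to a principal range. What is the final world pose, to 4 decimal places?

step 1: θ'=-1.2382 (R=-2.3333) → pose (0.8094, -5.4920, -1.2382)
step 2: θ'=-0.3632 (R=0.1429) → pose (0.8936, -5.5789, -0.3632)
step 3: θ'=-0.3632 (straight) → pose (2.2958, -6.1118, -0.3632)

(2.2958, -6.1118, -0.3632)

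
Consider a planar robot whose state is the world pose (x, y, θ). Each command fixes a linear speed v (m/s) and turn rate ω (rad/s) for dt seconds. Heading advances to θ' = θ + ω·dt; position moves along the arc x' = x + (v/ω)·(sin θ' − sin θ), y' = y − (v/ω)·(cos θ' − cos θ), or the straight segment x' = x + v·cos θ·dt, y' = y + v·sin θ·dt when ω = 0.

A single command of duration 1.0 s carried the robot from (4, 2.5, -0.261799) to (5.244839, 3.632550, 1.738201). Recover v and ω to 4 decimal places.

v = 2.0000, ω = 2.0000

Δθ = 1.738201 − -0.261799 = 2.000000
ω = Δθ/dt = 2.000000/1.0 = 2.0000
R = Δx/(sin θ' − sin θ) = 1.0000
v = R·ω = 1.0000·2.0000 = 2.0000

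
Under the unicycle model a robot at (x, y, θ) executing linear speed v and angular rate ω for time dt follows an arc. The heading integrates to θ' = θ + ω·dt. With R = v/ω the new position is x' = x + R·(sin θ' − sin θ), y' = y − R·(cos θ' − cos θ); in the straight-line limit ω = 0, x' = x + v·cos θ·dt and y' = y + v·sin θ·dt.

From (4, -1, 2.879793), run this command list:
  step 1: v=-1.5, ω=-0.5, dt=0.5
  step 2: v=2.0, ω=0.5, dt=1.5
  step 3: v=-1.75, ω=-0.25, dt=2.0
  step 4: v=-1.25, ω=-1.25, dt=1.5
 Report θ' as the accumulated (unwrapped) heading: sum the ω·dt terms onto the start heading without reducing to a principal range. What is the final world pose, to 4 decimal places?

step 1: θ'=2.6298 (R=3.0000) → pose (4.6928, -1.2822, 2.6298)
step 2: θ'=3.3798 (R=4.0000) → pose (1.7900, -0.8826, 3.3798)
step 3: θ'=2.8798 (R=7.0000) → pose (5.2534, -0.9235, 2.8798)
step 4: θ'=1.0048 (R=1.0000) → pose (5.8386, -2.4256, 1.0048)

(5.8386, -2.4256, 1.0048)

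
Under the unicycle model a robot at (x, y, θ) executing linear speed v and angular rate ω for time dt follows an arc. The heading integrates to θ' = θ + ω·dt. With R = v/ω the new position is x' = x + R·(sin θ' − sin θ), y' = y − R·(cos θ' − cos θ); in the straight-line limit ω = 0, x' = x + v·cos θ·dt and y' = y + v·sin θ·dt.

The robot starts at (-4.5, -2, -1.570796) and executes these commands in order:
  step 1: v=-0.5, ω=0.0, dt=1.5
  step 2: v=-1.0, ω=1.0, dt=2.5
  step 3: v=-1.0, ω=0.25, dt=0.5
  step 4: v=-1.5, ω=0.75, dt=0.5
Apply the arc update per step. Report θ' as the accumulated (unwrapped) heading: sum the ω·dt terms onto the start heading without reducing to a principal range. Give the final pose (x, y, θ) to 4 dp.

step 1: θ'=-1.5708 (straight) → pose (-4.5000, -1.2500, -1.5708)
step 2: θ'=0.9292 (R=-1.0000) → pose (-6.3011, -0.6515, 0.9292)
step 3: θ'=1.0542 (R=-4.0000) → pose (-6.5746, -1.0697, 1.0542)
step 4: θ'=1.4292 (R=-2.0000) → pose (-6.8156, -1.7753, 1.4292)

(-6.8156, -1.7753, 1.4292)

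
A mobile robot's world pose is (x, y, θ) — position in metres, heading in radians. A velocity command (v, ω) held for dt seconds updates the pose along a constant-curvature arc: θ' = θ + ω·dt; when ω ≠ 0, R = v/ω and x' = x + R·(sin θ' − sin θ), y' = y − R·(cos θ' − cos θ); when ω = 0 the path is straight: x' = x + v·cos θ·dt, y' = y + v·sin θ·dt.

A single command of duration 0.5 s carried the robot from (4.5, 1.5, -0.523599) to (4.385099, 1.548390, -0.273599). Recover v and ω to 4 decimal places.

Δθ = -0.273599 − -0.523599 = 0.250000
ω = Δθ/dt = 0.250000/0.5 = 0.5000
R = Δx/(sin θ' − sin θ) = -0.5000
v = R·ω = -0.5000·0.5000 = -0.2500

v = -0.2500, ω = 0.5000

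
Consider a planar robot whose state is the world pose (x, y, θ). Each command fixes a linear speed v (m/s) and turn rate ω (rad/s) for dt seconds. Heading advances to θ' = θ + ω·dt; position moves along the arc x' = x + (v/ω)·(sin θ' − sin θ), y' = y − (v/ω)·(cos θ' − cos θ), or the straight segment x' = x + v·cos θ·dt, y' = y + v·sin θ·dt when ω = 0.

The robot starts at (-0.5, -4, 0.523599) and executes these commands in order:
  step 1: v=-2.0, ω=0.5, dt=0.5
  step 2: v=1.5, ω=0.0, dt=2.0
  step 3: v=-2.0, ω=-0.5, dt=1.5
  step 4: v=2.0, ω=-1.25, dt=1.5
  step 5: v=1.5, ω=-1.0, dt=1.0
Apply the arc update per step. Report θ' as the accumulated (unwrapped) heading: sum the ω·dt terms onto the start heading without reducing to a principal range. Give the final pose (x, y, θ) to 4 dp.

step 1: θ'=0.7736 (R=-4.0000) → pose (-1.2949, -4.6025, 0.7736)
step 2: θ'=0.7736 (straight) → pose (0.8513, -2.5064, 0.7736)
step 3: θ'=0.0236 (R=4.0000) → pose (-1.8491, -3.6436, 0.0236)
step 4: θ'=-1.8514 (R=-1.6000) → pose (-0.2740, -5.6863, -1.8514)
step 5: θ'=-2.8514 (R=-1.5000) → pose (-1.2861, -6.7082, -2.8514)

(-1.2861, -6.7082, -2.8514)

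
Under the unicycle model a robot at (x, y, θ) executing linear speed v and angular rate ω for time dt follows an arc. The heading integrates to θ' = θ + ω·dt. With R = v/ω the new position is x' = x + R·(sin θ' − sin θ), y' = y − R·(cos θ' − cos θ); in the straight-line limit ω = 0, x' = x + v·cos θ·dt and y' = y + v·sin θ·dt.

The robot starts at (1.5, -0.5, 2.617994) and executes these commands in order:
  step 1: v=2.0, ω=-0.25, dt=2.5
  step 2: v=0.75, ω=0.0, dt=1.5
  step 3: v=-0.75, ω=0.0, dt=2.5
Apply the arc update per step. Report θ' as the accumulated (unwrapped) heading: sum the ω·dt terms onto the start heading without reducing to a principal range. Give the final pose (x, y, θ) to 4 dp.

step 1: θ'=1.9930 (R=-8.0000) → pose (-1.7975, 3.1501, 1.9930)
step 2: θ'=1.9930 (straight) → pose (-2.2585, 4.1763, 1.9930)
step 3: θ'=1.9930 (straight) → pose (-1.4902, 2.4659, 1.9930)

(-1.4902, 2.4659, 1.9930)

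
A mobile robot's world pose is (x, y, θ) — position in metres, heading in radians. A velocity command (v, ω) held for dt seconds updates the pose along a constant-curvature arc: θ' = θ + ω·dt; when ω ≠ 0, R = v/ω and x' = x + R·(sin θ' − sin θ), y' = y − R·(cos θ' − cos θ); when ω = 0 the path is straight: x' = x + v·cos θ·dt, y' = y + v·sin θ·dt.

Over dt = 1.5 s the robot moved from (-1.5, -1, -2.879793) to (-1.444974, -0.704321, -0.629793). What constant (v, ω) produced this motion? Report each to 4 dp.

v = -0.2500, ω = 1.5000

Δθ = -0.629793 − -2.879793 = 2.250000
ω = Δθ/dt = 2.250000/1.5 = 1.5000
R = −Δy/(cos θ' − cos θ) = -0.1667
v = R·ω = -0.1667·1.5000 = -0.2500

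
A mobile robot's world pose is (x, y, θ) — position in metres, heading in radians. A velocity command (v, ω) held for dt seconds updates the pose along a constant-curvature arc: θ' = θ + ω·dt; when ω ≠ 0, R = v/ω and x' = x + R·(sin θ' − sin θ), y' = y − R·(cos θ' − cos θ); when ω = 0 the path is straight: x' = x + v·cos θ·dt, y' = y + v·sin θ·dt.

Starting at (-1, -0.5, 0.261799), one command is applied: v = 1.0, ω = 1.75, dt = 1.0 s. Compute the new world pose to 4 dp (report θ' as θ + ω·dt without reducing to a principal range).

(-0.6311, 0.2959, 2.0118)

θ' = 0.2618 + 1.75·1.0 = 2.0118
R = v/ω = 1.0/1.75 = 0.5714
x' = -1 + 0.5714·(sin 2.0118 − sin 0.2618) = -0.6311
y' = -0.5 − 0.5714·(cos 2.0118 − cos 0.2618) = 0.2959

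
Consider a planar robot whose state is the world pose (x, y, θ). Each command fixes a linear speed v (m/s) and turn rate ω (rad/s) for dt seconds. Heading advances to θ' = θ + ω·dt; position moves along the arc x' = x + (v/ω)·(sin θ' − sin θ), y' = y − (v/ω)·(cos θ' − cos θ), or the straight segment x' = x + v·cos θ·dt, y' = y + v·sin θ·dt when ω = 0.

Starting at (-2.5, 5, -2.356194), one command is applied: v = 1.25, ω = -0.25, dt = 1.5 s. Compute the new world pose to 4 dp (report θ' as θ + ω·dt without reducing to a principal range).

θ' = -2.3562 + -0.25·1.5 = -2.7312
R = v/ω = 1.25/-0.25 = -5.0000
x' = -2.5 + -5.0000·(sin -2.7312 − sin -2.3562) = -4.0407
y' = 5 − -5.0000·(cos -2.7312 − cos -2.3562) = 3.9507

(-4.0407, 3.9507, -2.7312)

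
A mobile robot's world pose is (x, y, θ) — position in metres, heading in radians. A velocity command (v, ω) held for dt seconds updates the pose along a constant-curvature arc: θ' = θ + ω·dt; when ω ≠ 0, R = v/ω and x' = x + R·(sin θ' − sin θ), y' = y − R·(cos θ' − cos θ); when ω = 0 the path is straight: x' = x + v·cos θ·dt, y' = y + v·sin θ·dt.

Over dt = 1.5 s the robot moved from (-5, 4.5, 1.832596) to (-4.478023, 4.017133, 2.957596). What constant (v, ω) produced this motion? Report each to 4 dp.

Δθ = 2.957596 − 1.832596 = 1.125000
ω = Δθ/dt = 1.125000/1.5 = 0.7500
R = Δx/(sin θ' − sin θ) = -0.6667
v = R·ω = -0.6667·0.7500 = -0.5000

v = -0.5000, ω = 0.7500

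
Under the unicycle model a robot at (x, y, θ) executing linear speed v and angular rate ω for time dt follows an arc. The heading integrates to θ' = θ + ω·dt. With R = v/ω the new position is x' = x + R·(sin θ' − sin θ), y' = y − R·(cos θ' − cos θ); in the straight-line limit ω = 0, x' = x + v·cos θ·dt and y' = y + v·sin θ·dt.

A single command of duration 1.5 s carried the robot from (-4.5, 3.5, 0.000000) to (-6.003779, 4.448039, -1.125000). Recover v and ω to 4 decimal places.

Δθ = -1.125000 − 0.000000 = -1.125000
ω = Δθ/dt = -1.125000/1.5 = -0.7500
R = Δx/(sin θ' − sin θ) = 1.6667
v = R·ω = 1.6667·-0.7500 = -1.2500

v = -1.2500, ω = -0.7500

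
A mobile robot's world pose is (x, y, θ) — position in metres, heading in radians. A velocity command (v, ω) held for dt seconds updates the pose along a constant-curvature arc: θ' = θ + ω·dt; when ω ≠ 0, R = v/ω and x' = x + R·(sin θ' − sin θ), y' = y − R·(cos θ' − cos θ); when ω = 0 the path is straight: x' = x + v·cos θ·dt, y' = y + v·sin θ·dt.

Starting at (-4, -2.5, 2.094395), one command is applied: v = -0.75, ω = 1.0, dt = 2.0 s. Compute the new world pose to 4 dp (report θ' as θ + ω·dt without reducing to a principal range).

(-2.7392, -2.5596, 4.0944)

θ' = 2.0944 + 1.0·2.0 = 4.0944
R = v/ω = -0.75/1.0 = -0.7500
x' = -4 + -0.7500·(sin 4.0944 − sin 2.0944) = -2.7392
y' = -2.5 − -0.7500·(cos 4.0944 − cos 2.0944) = -2.5596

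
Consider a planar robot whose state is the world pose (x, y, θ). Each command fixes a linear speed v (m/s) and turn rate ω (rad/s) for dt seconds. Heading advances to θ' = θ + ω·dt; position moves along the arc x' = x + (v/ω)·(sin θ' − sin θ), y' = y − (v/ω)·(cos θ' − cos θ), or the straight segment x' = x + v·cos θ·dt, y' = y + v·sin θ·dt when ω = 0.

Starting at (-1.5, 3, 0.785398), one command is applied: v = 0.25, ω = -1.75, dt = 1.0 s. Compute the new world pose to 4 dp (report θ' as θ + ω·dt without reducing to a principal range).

(-1.2816, 2.9804, -0.9646)

θ' = 0.7854 + -1.75·1.0 = -0.9646
R = v/ω = 0.25/-1.75 = -0.1429
x' = -1.5 + -0.1429·(sin -0.9646 − sin 0.7854) = -1.2816
y' = 3 − -0.1429·(cos -0.9646 − cos 0.7854) = 2.9804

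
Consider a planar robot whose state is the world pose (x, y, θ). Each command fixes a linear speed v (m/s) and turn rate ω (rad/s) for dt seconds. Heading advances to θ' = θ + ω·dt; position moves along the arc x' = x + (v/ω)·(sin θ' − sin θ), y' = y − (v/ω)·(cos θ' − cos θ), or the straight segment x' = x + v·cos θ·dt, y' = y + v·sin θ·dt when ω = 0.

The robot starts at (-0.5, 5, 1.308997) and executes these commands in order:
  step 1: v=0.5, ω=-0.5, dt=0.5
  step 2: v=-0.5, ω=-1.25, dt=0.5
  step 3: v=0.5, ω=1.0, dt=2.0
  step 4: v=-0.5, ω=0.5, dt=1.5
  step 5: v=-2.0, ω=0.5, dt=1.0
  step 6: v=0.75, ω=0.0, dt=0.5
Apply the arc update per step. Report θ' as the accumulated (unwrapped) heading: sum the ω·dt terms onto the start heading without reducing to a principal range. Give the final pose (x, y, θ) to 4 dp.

(1.7947, 6.0353, 3.6840)

step 1: θ'=1.0590 (R=-1.0000) → pose (-0.4059, 5.2309, 1.0590)
step 2: θ'=0.4340 (R=0.4000) → pose (-0.5865, 5.0639, 0.4340)
step 3: θ'=2.4340 (R=0.5000) → pose (-0.4717, 5.8975, 2.4340)
step 4: θ'=3.1840 (R=-1.0000) → pose (0.2207, 5.6583, 3.1840)
step 5: θ'=3.6840 (R=-4.0000) → pose (2.1159, 6.2289, 3.6840)
step 6: θ'=3.6840 (straight) → pose (1.7947, 6.0353, 3.6840)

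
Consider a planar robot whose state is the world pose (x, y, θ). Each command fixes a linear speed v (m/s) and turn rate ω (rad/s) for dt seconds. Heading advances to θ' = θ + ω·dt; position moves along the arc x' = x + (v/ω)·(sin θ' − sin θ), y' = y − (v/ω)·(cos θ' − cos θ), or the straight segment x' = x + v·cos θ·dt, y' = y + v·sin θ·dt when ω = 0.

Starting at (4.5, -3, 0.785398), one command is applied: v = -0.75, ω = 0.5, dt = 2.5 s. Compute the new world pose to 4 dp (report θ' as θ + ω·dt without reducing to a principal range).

(4.2197, -4.7328, 2.0354)

θ' = 0.7854 + 0.5·2.5 = 2.0354
R = v/ω = -0.75/0.5 = -1.5000
x' = 4.5 + -1.5000·(sin 2.0354 − sin 0.7854) = 4.2197
y' = -3 − -1.5000·(cos 2.0354 − cos 0.7854) = -4.7328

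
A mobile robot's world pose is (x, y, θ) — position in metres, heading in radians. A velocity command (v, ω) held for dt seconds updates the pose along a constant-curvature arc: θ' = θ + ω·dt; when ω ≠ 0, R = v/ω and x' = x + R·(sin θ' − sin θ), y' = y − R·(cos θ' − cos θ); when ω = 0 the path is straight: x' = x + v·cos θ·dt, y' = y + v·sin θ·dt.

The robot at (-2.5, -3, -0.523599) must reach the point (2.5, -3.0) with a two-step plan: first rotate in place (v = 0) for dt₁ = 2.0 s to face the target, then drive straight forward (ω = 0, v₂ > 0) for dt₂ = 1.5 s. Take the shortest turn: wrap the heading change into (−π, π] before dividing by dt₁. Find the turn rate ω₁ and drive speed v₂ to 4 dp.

heading to target = atan2(-3−-3, 2.5−-2.5) = 0.0000
Δθ = wrap(0.0000 − -0.5236) = 0.5236; ω₁ = Δθ/dt₁ = 0.2618
distance = √((2.5−-2.5)² + (-3−-3)²) = 5.0000; v₂ = distance/dt₂ = 3.3333

ω₁ = 0.2618, v₂ = 3.3333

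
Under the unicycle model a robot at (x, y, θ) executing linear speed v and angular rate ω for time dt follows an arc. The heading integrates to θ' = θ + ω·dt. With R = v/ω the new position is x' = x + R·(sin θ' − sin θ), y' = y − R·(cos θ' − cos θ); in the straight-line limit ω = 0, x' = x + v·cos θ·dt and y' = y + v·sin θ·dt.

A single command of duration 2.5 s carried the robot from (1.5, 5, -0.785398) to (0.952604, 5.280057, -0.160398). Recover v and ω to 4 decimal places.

v = -0.2500, ω = 0.2500

Δθ = -0.160398 − -0.785398 = 0.625000
ω = Δθ/dt = 0.625000/2.5 = 0.2500
R = Δx/(sin θ' − sin θ) = -1.0000
v = R·ω = -1.0000·0.2500 = -0.2500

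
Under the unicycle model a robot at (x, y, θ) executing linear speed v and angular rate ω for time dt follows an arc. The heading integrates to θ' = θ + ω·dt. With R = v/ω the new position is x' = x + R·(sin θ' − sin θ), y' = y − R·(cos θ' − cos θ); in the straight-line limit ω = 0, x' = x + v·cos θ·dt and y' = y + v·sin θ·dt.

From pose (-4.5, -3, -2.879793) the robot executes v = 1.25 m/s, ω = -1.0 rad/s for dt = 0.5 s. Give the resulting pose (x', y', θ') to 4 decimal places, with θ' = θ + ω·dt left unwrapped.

(-5.1185, -3.0073, -3.3798)

θ' = -2.8798 + -1.0·0.5 = -3.3798
R = v/ω = 1.25/-1.0 = -1.2500
x' = -4.5 + -1.2500·(sin -3.3798 − sin -2.8798) = -5.1185
y' = -3 − -1.2500·(cos -3.3798 − cos -2.8798) = -3.0073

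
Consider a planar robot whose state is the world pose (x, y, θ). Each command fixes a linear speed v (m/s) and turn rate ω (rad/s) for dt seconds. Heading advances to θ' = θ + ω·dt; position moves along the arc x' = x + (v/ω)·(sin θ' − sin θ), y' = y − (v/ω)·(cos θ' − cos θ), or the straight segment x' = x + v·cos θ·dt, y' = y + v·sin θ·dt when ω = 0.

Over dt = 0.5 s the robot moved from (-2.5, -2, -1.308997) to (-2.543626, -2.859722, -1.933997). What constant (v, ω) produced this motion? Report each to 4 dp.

v = 1.7500, ω = -1.2500

Δθ = -1.933997 − -1.308997 = -0.625000
ω = Δθ/dt = -0.625000/0.5 = -1.2500
R = −Δy/(cos θ' − cos θ) = -1.4000
v = R·ω = -1.4000·-1.2500 = 1.7500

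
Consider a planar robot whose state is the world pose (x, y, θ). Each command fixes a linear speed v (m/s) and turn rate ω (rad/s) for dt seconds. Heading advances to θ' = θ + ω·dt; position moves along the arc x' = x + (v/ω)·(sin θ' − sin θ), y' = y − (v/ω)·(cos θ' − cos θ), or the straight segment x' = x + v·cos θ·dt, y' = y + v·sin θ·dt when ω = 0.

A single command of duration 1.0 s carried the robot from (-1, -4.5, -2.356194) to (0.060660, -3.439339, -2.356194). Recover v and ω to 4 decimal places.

Δθ = -2.356194 − -2.356194 = 0.000000
ω = Δθ/dt = 0.000000/1.0 = 0.0000
ω = 0 → v = (Δx·cos θ + Δy·sin θ)/dt = -1.5000

v = -1.5000, ω = 0.0000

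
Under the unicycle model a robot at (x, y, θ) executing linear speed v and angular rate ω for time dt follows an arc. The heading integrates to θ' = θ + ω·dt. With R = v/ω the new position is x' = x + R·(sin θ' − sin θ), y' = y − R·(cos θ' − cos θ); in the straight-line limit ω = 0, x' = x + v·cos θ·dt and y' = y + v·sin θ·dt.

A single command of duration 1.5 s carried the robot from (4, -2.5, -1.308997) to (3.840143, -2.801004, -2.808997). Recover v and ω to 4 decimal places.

v = 0.2500, ω = -1.0000

Δθ = -2.808997 − -1.308997 = -1.500000
ω = Δθ/dt = -1.500000/1.5 = -1.0000
R = −Δy/(cos θ' − cos θ) = -0.2500
v = R·ω = -0.2500·-1.0000 = 0.2500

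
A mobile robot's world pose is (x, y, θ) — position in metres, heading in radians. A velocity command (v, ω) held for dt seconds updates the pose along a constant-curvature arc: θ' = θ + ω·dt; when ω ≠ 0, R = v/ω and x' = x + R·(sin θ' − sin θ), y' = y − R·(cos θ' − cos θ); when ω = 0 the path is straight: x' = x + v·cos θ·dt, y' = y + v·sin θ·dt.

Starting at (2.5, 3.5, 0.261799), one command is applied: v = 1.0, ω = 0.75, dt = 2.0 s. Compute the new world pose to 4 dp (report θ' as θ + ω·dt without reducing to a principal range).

θ' = 0.2618 + 0.75·2.0 = 1.7618
R = v/ω = 1.0/0.75 = 1.3333
x' = 2.5 + 1.3333·(sin 1.7618 − sin 0.2618) = 3.4640
y' = 3.5 − 1.3333·(cos 1.7618 − cos 0.2618) = 5.0410

(3.4640, 5.0410, 1.7618)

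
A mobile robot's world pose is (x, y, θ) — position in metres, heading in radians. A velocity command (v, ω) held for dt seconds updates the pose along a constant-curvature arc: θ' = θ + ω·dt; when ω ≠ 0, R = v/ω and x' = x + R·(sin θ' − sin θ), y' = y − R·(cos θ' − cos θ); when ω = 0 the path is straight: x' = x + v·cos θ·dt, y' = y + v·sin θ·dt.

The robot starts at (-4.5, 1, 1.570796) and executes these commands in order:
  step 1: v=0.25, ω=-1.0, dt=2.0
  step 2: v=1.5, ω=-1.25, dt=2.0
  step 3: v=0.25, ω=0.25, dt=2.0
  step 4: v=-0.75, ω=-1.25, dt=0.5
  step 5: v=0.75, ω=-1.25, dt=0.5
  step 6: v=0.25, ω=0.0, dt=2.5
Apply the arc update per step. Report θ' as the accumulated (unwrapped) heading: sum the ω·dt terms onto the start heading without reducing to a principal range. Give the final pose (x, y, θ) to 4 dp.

(-5.3919, -0.7116, -3.6792)

step 1: θ'=-0.4292 (R=-0.2500) → pose (-4.1460, 1.2273, -0.4292)
step 2: θ'=-2.9292 (R=-1.2000) → pose (-4.3924, -1.0369, -2.9292)
step 3: θ'=-2.4292 (R=1.0000) → pose (-4.8352, -1.2576, -2.4292)
step 4: θ'=-3.0542 (R=0.6000) → pose (-4.4954, -1.1140, -3.0542)
step 5: θ'=-3.6792 (R=-0.6000) → pose (-4.8550, -1.0316, -3.6792)
step 6: θ'=-3.6792 (straight) → pose (-5.3919, -0.7116, -3.6792)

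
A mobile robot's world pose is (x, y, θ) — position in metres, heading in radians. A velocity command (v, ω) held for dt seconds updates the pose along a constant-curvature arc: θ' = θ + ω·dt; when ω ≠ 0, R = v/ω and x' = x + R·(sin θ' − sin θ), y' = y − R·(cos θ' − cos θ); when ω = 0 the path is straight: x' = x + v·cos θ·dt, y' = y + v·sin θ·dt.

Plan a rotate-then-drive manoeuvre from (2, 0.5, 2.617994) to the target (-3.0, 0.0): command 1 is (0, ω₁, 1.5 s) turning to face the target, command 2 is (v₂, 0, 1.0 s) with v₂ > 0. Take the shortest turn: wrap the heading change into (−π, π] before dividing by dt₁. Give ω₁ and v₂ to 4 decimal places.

heading to target = atan2(0−0.5, -3−2) = -3.0419
Δθ = wrap(-3.0419 − 2.6180) = 0.6233; ω₁ = Δθ/dt₁ = 0.4155
distance = √((-3−2)² + (0−0.5)²) = 5.0249; v₂ = distance/dt₂ = 5.0249

ω₁ = 0.4155, v₂ = 5.0249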